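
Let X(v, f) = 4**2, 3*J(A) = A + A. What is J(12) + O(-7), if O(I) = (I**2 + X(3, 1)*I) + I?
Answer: -62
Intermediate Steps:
J(A) = 2*A/3 (J(A) = (A + A)/3 = (2*A)/3 = 2*A/3)
X(v, f) = 16
O(I) = I**2 + 17*I (O(I) = (I**2 + 16*I) + I = I**2 + 17*I)
J(12) + O(-7) = (2/3)*12 - 7*(17 - 7) = 8 - 7*10 = 8 - 70 = -62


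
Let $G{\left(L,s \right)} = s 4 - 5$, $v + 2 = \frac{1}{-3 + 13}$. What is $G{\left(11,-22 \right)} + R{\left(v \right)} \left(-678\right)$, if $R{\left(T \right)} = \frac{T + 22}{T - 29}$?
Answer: $\frac{35847}{103} \approx 348.03$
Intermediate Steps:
$v = - \frac{19}{10}$ ($v = -2 + \frac{1}{-3 + 13} = -2 + \frac{1}{10} = - \frac{19}{10} \approx -1.9$)
$R{\left(T \right)} = \frac{22 + T}{-29 + T}$
$G{\left(L,s \right)} = -5 + 4 s$ ($G{\left(L,s \right)} = 4 s - 5 = -5 + 4 s$)
$G{\left(11,-22 \right)} + R{\left(v \right)} \left(-678\right) = \left(-5 + 4 \left(-22\right)\right) + \frac{22 - \frac{19}{10}}{-29 - \frac{19}{10}} \left(-678\right) = \left(-5 - 88\right) + \frac{1}{- \frac{309}{10}} \cdot \frac{201}{10} \left(-678\right) = -93 + \left(- \frac{10}{309}\right) \frac{201}{10} \left(-678\right) = -93 - - \frac{45426}{103} = -93 + \frac{45426}{103} = \frac{35847}{103}$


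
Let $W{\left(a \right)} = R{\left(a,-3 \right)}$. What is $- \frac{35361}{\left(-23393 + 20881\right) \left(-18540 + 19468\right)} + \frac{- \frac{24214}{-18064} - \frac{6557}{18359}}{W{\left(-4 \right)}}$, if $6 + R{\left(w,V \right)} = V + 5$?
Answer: $- \frac{11144898015201}{48318180855296} \approx -0.23066$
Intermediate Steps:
$R{\left(w,V \right)} = -1 + V$ ($R{\left(w,V \right)} = -6 + \left(V + 5\right) = -6 + \left(5 + V\right) = -1 + V$)
$W{\left(a \right)} = -4$ ($W{\left(a \right)} = -1 - 3 = -4$)
$- \frac{35361}{\left(-23393 + 20881\right) \left(-18540 + 19468\right)} + \frac{- \frac{24214}{-18064} - \frac{6557}{18359}}{W{\left(-4 \right)}} = - \frac{35361}{\left(-23393 + 20881\right) \left(-18540 + 19468\right)} + \frac{- \frac{24214}{-18064} - \frac{6557}{18359}}{-4} = - \frac{35361}{\left(-2512\right) 928} + \left(\left(-24214\right) \left(- \frac{1}{18064}\right) - \frac{6557}{18359}\right) \left(- \frac{1}{4}\right) = - \frac{35361}{-2331136} + \left(\frac{12107}{9032} - \frac{6557}{18359}\right) \left(- \frac{1}{4}\right) = \left(-35361\right) \left(- \frac{1}{2331136}\right) + \frac{163049589}{165818488} \left(- \frac{1}{4}\right) = \frac{35361}{2331136} - \frac{163049589}{663273952} = - \frac{11144898015201}{48318180855296}$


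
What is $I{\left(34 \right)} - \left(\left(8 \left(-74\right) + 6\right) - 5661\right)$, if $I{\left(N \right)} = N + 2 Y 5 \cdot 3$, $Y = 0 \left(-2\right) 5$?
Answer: $6281$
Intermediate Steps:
$Y = 0$ ($Y = 0 \cdot 5 = 0$)
$I{\left(N \right)} = N$ ($I{\left(N \right)} = N + 2 \cdot 0 \cdot 5 \cdot 3 = N + 0 \cdot 5 \cdot 3 = N + 0 \cdot 3 = N + 0 = N$)
$I{\left(34 \right)} - \left(\left(8 \left(-74\right) + 6\right) - 5661\right) = 34 - \left(\left(8 \left(-74\right) + 6\right) - 5661\right) = 34 - \left(\left(-592 + 6\right) - 5661\right) = 34 - \left(-586 - 5661\right) = 34 - -6247 = 34 + 6247 = 6281$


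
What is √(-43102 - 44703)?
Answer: I*√87805 ≈ 296.32*I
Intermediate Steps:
√(-43102 - 44703) = √(-87805) = I*√87805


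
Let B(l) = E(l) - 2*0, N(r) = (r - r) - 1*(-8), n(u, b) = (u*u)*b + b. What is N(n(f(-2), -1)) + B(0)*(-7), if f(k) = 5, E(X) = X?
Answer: 8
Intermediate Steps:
n(u, b) = b + b*u² (n(u, b) = u²*b + b = b*u² + b = b + b*u²)
N(r) = 8 (N(r) = 0 + 8 = 8)
B(l) = l (B(l) = l - 2*0 = l + 0 = l)
N(n(f(-2), -1)) + B(0)*(-7) = 8 + 0*(-7) = 8 + 0 = 8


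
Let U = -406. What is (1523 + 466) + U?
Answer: 1583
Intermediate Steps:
(1523 + 466) + U = (1523 + 466) - 406 = 1989 - 406 = 1583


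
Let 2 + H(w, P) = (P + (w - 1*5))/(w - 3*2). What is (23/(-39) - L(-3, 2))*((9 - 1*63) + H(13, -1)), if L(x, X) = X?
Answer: 5555/39 ≈ 142.44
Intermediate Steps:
H(w, P) = -2 + (-5 + P + w)/(-6 + w) (H(w, P) = -2 + (P + (w - 1*5))/(w - 3*2) = -2 + (P + (w - 5))/(w - 6) = -2 + (P + (-5 + w))/(-6 + w) = -2 + (-5 + P + w)/(-6 + w))
(23/(-39) - L(-3, 2))*((9 - 1*63) + H(13, -1)) = (23/(-39) - 1*2)*((9 - 1*63) + (7 - 1 - 1*13)/(-6 + 13)) = (23*(-1/39) - 2)*((9 - 63) + (7 - 1 - 13)/7) = (-23/39 - 2)*(-54 + (⅐)*(-7)) = -101*(-54 - 1)/39 = -101/39*(-55) = 5555/39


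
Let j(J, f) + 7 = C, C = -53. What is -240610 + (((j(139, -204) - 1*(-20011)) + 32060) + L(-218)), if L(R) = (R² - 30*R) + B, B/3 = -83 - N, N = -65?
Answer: -134589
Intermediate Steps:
B = -54 (B = 3*(-83 - 1*(-65)) = 3*(-83 + 65) = 3*(-18) = -54)
j(J, f) = -60 (j(J, f) = -7 - 53 = -60)
L(R) = -54 + R² - 30*R (L(R) = (R² - 30*R) - 54 = -54 + R² - 30*R)
-240610 + (((j(139, -204) - 1*(-20011)) + 32060) + L(-218)) = -240610 + (((-60 - 1*(-20011)) + 32060) + (-54 + (-218)² - 30*(-218))) = -240610 + (((-60 + 20011) + 32060) + (-54 + 47524 + 6540)) = -240610 + ((19951 + 32060) + 54010) = -240610 + (52011 + 54010) = -240610 + 106021 = -134589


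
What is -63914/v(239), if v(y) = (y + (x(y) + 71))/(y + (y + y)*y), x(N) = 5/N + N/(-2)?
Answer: -3497496667052/91069 ≈ -3.8405e+7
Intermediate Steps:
x(N) = 5/N - N/2 (x(N) = 5/N + N*(-½) = 5/N - N/2)
v(y) = (71 + y/2 + 5/y)/(y + 2*y²) (v(y) = (y + ((5/y - y/2) + 71))/(y + (y + y)*y) = (y + (71 + 5/y - y/2))/(y + (2*y)*y) = (71 + y/2 + 5/y)/(y + 2*y²))
-63914/v(239) = -63914*114242*(1 + 2*239)/(10 + 239*(142 + 239)) = -63914*114242*(1 + 478)/(10 + 239*381) = -63914*54721918/(10 + 91059) = -63914/((½)*(1/57121)*(1/479)*91069) = -63914/91069/54721918 = -63914*54721918/91069 = -3497496667052/91069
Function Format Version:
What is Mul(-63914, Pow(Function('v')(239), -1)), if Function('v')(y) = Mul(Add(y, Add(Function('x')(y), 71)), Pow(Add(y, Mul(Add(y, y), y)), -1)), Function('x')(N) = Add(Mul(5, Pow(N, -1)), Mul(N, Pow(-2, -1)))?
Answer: Rational(-3497496667052, 91069) ≈ -3.8405e+7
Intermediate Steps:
Function('x')(N) = Add(Mul(5, Pow(N, -1)), Mul(Rational(-1, 2), N)) (Function('x')(N) = Add(Mul(5, Pow(N, -1)), Mul(N, Rational(-1, 2))) = Add(Mul(5, Pow(N, -1)), Mul(Rational(-1, 2), N)))
Function('v')(y) = Mul(Pow(Add(y, Mul(2, Pow(y, 2))), -1), Add(71, Mul(Rational(1, 2), y), Mul(5, Pow(y, -1)))) (Function('v')(y) = Mul(Add(y, Add(Add(Mul(5, Pow(y, -1)), Mul(Rational(-1, 2), y)), 71)), Pow(Add(y, Mul(Add(y, y), y)), -1)) = Mul(Add(y, Add(71, Mul(5, Pow(y, -1)), Mul(Rational(-1, 2), y))), Pow(Add(y, Mul(Mul(2, y), y)), -1)) = Mul(Add(71, Mul(Rational(1, 2), y), Mul(5, Pow(y, -1))), Pow(Add(y, Mul(2, Pow(y, 2))), -1)) = Mul(Pow(Add(y, Mul(2, Pow(y, 2))), -1), Add(71, Mul(Rational(1, 2), y), Mul(5, Pow(y, -1)))))
Mul(-63914, Pow(Function('v')(239), -1)) = Mul(-63914, Pow(Mul(Rational(1, 2), Pow(239, -2), Pow(Add(1, Mul(2, 239)), -1), Add(10, Mul(239, Add(142, 239)))), -1)) = Mul(-63914, Pow(Mul(Rational(1, 2), Rational(1, 57121), Pow(Add(1, 478), -1), Add(10, Mul(239, 381))), -1)) = Mul(-63914, Pow(Mul(Rational(1, 2), Rational(1, 57121), Pow(479, -1), Add(10, 91059)), -1)) = Mul(-63914, Pow(Mul(Rational(1, 2), Rational(1, 57121), Rational(1, 479), 91069), -1)) = Mul(-63914, Pow(Rational(91069, 54721918), -1)) = Mul(-63914, Rational(54721918, 91069)) = Rational(-3497496667052, 91069)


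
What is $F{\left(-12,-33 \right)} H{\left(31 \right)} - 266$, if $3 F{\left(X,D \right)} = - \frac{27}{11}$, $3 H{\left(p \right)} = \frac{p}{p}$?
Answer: $- \frac{2929}{11} \approx -266.27$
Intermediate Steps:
$H{\left(p \right)} = \frac{1}{3}$ ($H{\left(p \right)} = \frac{p \frac{1}{p}}{3} = \frac{1}{3} \cdot 1 = \frac{1}{3}$)
$F{\left(X,D \right)} = - \frac{9}{11}$ ($F{\left(X,D \right)} = \frac{\left(-27\right) \frac{1}{11}}{3} = \frac{1}{3} \left(- \frac{27}{11}\right) = - \frac{9}{11}$)
$F{\left(-12,-33 \right)} H{\left(31 \right)} - 266 = \left(- \frac{9}{11}\right) \frac{1}{3} - 266 = - \frac{3}{11} - 266 = - \frac{2929}{11}$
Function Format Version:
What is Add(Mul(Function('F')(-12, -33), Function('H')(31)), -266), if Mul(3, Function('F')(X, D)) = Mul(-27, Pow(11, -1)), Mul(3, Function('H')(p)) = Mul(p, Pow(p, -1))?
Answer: Rational(-2929, 11) ≈ -266.27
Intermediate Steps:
Function('H')(p) = Rational(1, 3) (Function('H')(p) = Mul(Rational(1, 3), Mul(p, Pow(p, -1))) = Mul(Rational(1, 3), 1) = Rational(1, 3))
Function('F')(X, D) = Rational(-9, 11) (Function('F')(X, D) = Mul(Rational(1, 3), Mul(-27, Pow(11, -1))) = Mul(Rational(1, 3), Mul(-27, Rational(1, 11))) = Mul(Rational(1, 3), Rational(-27, 11)) = Rational(-9, 11))
Add(Mul(Function('F')(-12, -33), Function('H')(31)), -266) = Add(Mul(Rational(-9, 11), Rational(1, 3)), -266) = Add(Rational(-3, 11), -266) = Rational(-2929, 11)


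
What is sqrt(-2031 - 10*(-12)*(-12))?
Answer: I*sqrt(3471) ≈ 58.915*I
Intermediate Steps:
sqrt(-2031 - 10*(-12)*(-12)) = sqrt(-2031 + 120*(-12)) = sqrt(-2031 - 1440) = sqrt(-3471) = I*sqrt(3471)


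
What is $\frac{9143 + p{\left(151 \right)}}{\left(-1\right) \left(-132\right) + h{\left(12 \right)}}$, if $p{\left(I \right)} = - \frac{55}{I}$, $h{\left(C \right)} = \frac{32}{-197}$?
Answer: $\frac{135982993}{1960886} \approx 69.348$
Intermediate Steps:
$h{\left(C \right)} = - \frac{32}{197}$ ($h{\left(C \right)} = 32 \left(- \frac{1}{197}\right) = - \frac{32}{197}$)
$\frac{9143 + p{\left(151 \right)}}{\left(-1\right) \left(-132\right) + h{\left(12 \right)}} = \frac{9143 - \frac{55}{151}}{\left(-1\right) \left(-132\right) - \frac{32}{197}} = \frac{9143 - \frac{55}{151}}{132 - \frac{32}{197}} = \frac{9143 - \frac{55}{151}}{\frac{25972}{197}} = \frac{1380538}{151} \cdot \frac{197}{25972} = \frac{135982993}{1960886}$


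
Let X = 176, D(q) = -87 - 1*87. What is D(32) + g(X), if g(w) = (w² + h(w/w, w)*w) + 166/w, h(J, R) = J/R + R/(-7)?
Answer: 16249341/616 ≈ 26379.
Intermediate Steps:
D(q) = -174 (D(q) = -87 - 87 = -174)
h(J, R) = -R/7 + J/R (h(J, R) = J/R + R*(-⅐) = J/R - R/7 = -R/7 + J/R)
g(w) = w² + 166/w + w*(1/w - w/7) (g(w) = (w² + (-w/7 + (w/w)/w)*w) + 166/w = (w² + (-w/7 + 1/w)*w) + 166/w = (w² + (1/w - w/7)*w) + 166/w = (w² + w*(1/w - w/7)) + 166/w = w² + 166/w + w*(1/w - w/7))
D(32) + g(X) = -174 + (1 + 166/176 + (6/7)*176²) = -174 + (1 + 166*(1/176) + (6/7)*30976) = -174 + (1 + 83/88 + 185856/7) = -174 + 16356525/616 = 16249341/616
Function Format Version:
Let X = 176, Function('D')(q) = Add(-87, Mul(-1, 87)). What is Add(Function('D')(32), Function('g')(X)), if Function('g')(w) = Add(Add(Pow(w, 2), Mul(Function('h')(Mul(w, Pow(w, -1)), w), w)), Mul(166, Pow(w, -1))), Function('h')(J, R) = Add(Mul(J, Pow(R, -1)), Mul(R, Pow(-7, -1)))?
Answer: Rational(16249341, 616) ≈ 26379.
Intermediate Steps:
Function('D')(q) = -174 (Function('D')(q) = Add(-87, -87) = -174)
Function('h')(J, R) = Add(Mul(Rational(-1, 7), R), Mul(J, Pow(R, -1))) (Function('h')(J, R) = Add(Mul(J, Pow(R, -1)), Mul(R, Rational(-1, 7))) = Add(Mul(J, Pow(R, -1)), Mul(Rational(-1, 7), R)) = Add(Mul(Rational(-1, 7), R), Mul(J, Pow(R, -1))))
Function('g')(w) = Add(Pow(w, 2), Mul(166, Pow(w, -1)), Mul(w, Add(Pow(w, -1), Mul(Rational(-1, 7), w)))) (Function('g')(w) = Add(Add(Pow(w, 2), Mul(Add(Mul(Rational(-1, 7), w), Mul(Mul(w, Pow(w, -1)), Pow(w, -1))), w)), Mul(166, Pow(w, -1))) = Add(Add(Pow(w, 2), Mul(Add(Mul(Rational(-1, 7), w), Mul(1, Pow(w, -1))), w)), Mul(166, Pow(w, -1))) = Add(Add(Pow(w, 2), Mul(Add(Mul(Rational(-1, 7), w), Pow(w, -1)), w)), Mul(166, Pow(w, -1))) = Add(Add(Pow(w, 2), Mul(Add(Pow(w, -1), Mul(Rational(-1, 7), w)), w)), Mul(166, Pow(w, -1))) = Add(Add(Pow(w, 2), Mul(w, Add(Pow(w, -1), Mul(Rational(-1, 7), w)))), Mul(166, Pow(w, -1))) = Add(Pow(w, 2), Mul(166, Pow(w, -1)), Mul(w, Add(Pow(w, -1), Mul(Rational(-1, 7), w)))))
Add(Function('D')(32), Function('g')(X)) = Add(-174, Add(1, Mul(166, Pow(176, -1)), Mul(Rational(6, 7), Pow(176, 2)))) = Add(-174, Add(1, Mul(166, Rational(1, 176)), Mul(Rational(6, 7), 30976))) = Add(-174, Add(1, Rational(83, 88), Rational(185856, 7))) = Add(-174, Rational(16356525, 616)) = Rational(16249341, 616)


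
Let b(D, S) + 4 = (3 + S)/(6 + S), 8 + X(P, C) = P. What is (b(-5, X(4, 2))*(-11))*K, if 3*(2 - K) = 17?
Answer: -363/2 ≈ -181.50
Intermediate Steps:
K = -11/3 (K = 2 - ⅓*17 = 2 - 17/3 = -11/3 ≈ -3.6667)
X(P, C) = -8 + P
b(D, S) = -4 + (3 + S)/(6 + S)
(b(-5, X(4, 2))*(-11))*K = ((3*(-7 - (-8 + 4))/(6 + (-8 + 4)))*(-11))*(-11/3) = ((3*(-7 - 1*(-4))/(6 - 4))*(-11))*(-11/3) = ((3*(-7 + 4)/2)*(-11))*(-11/3) = ((3*(½)*(-3))*(-11))*(-11/3) = -9/2*(-11)*(-11/3) = (99/2)*(-11/3) = -363/2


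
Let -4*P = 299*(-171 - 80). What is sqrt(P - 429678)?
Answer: I*sqrt(1643663)/2 ≈ 641.03*I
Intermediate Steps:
P = 75049/4 (P = -299*(-171 - 80)/4 = -299*(-251)/4 = -1/4*(-75049) = 75049/4 ≈ 18762.)
sqrt(P - 429678) = sqrt(75049/4 - 429678) = sqrt(-1643663/4) = I*sqrt(1643663)/2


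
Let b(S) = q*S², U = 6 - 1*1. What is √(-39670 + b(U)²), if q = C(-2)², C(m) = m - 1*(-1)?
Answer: I*√39045 ≈ 197.6*I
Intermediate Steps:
C(m) = 1 + m (C(m) = m + 1 = 1 + m)
q = 1 (q = (1 - 2)² = (-1)² = 1)
U = 5 (U = 6 - 1 = 5)
b(S) = S² (b(S) = 1*S² = S²)
√(-39670 + b(U)²) = √(-39670 + (5²)²) = √(-39670 + 25²) = √(-39670 + 625) = √(-39045) = I*√39045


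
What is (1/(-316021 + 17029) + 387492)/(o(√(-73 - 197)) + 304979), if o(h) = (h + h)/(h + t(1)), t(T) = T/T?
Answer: 9575564221998732487/7536581610321485712 - 115857008063*I*√30/1256096935053580952 ≈ 1.2705 - 5.052e-7*I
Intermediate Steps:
t(T) = 1
o(h) = 2*h/(1 + h) (o(h) = (h + h)/(h + 1) = (2*h)/(1 + h) = 2*h/(1 + h))
(1/(-316021 + 17029) + 387492)/(o(√(-73 - 197)) + 304979) = (1/(-316021 + 17029) + 387492)/(2*√(-73 - 197)/(1 + √(-73 - 197)) + 304979) = (1/(-298992) + 387492)/(2*√(-270)/(1 + √(-270)) + 304979) = (-1/298992 + 387492)/(2*(3*I*√30)/(1 + 3*I*√30) + 304979) = 115857008063/(298992*(6*I*√30/(1 + 3*I*√30) + 304979)) = 115857008063/(298992*(304979 + 6*I*√30/(1 + 3*I*√30)))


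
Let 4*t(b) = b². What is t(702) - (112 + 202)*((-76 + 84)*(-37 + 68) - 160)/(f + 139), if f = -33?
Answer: 6515837/53 ≈ 1.2294e+5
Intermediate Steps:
t(b) = b²/4
t(702) - (112 + 202)*((-76 + 84)*(-37 + 68) - 160)/(f + 139) = (¼)*702² - (112 + 202)*((-76 + 84)*(-37 + 68) - 160)/(-33 + 139) = (¼)*492804 - 314*(8*31 - 160)/106 = 123201 - 314*(248 - 160)*(1/106) = 123201 - 314*88*(1/106) = 123201 - 314*44/53 = 123201 - 1*13816/53 = 123201 - 13816/53 = 6515837/53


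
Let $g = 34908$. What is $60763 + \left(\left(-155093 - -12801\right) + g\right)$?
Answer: $-46621$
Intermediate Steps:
$60763 + \left(\left(-155093 - -12801\right) + g\right) = 60763 + \left(\left(-155093 - -12801\right) + 34908\right) = 60763 + \left(\left(-155093 + 12801\right) + 34908\right) = 60763 + \left(-142292 + 34908\right) = 60763 - 107384 = -46621$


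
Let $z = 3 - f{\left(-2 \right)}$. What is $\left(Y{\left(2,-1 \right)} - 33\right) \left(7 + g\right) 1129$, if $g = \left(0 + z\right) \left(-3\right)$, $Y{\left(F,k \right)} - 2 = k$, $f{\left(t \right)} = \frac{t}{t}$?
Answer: $-36128$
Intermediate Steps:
$f{\left(t \right)} = 1$
$z = 2$ ($z = 3 - 1 = 2$)
$Y{\left(F,k \right)} = 2 + k$
$g = -6$ ($g = \left(0 + 2\right) \left(-3\right) = 2 \left(-3\right) = -6$)
$\left(Y{\left(2,-1 \right)} - 33\right) \left(7 + g\right) 1129 = \left(\left(2 - 1\right) - 33\right) \left(7 - 6\right) 1129 = \left(1 - 33\right) 1 \cdot 1129 = \left(-32\right) 1 \cdot 1129 = \left(-32\right) 1129 = -36128$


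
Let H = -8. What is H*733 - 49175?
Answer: -55039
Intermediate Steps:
H*733 - 49175 = -8*733 - 49175 = -5864 - 49175 = -55039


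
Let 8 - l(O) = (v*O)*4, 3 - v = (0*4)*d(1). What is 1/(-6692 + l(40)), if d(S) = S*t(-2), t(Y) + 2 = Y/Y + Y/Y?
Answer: -1/7164 ≈ -0.00013959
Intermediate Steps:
t(Y) = 0 (t(Y) = -2 + (Y/Y + Y/Y) = -2 + (1 + 1) = -2 + 2 = 0)
d(S) = 0 (d(S) = S*0 = 0)
v = 3 (v = 3 - 0*4*0 = 3 - 0*0 = 3 - 1*0 = 3 + 0 = 3)
l(O) = 8 - 12*O (l(O) = 8 - 3*O*4 = 8 - 12*O)
1/(-6692 + l(40)) = 1/(-6692 + (8 - 12*40)) = 1/(-6692 + (8 - 480)) = 1/(-6692 - 472) = 1/(-7164) = -1/7164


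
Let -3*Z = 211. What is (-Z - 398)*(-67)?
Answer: 65861/3 ≈ 21954.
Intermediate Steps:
Z = -211/3 (Z = -⅓*211 = -211/3 ≈ -70.333)
(-Z - 398)*(-67) = (-1*(-211/3) - 398)*(-67) = (211/3 - 398)*(-67) = -983/3*(-67) = 65861/3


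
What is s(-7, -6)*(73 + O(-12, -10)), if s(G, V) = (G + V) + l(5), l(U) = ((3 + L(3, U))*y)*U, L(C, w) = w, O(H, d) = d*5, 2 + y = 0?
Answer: -2139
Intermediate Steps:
y = -2 (y = -2 + 0 = -2)
O(H, d) = 5*d
l(U) = U*(-6 - 2*U) (l(U) = ((3 + U)*(-2))*U = (-6 - 2*U)*U = U*(-6 - 2*U))
s(G, V) = -80 + G + V (s(G, V) = (G + V) - 2*5*(3 + 5) = (G + V) - 2*5*8 = (G + V) - 80 = -80 + G + V)
s(-7, -6)*(73 + O(-12, -10)) = (-80 - 7 - 6)*(73 + 5*(-10)) = -93*(73 - 50) = -93*23 = -2139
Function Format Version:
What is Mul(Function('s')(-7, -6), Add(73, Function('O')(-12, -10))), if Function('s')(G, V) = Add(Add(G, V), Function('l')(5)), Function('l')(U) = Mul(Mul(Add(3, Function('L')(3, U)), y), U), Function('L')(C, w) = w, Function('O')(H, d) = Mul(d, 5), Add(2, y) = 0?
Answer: -2139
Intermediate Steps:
y = -2 (y = Add(-2, 0) = -2)
Function('O')(H, d) = Mul(5, d)
Function('l')(U) = Mul(U, Add(-6, Mul(-2, U))) (Function('l')(U) = Mul(Mul(Add(3, U), -2), U) = Mul(Add(-6, Mul(-2, U)), U) = Mul(U, Add(-6, Mul(-2, U))))
Function('s')(G, V) = Add(-80, G, V) (Function('s')(G, V) = Add(Add(G, V), Mul(-2, 5, Add(3, 5))) = Add(Add(G, V), Mul(-2, 5, 8)) = Add(Add(G, V), -80) = Add(-80, G, V))
Mul(Function('s')(-7, -6), Add(73, Function('O')(-12, -10))) = Mul(Add(-80, -7, -6), Add(73, Mul(5, -10))) = Mul(-93, Add(73, -50)) = Mul(-93, 23) = -2139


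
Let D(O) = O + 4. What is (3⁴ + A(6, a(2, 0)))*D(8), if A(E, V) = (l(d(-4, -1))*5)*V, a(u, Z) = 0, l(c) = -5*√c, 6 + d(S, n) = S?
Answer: 972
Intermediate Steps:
d(S, n) = -6 + S
A(E, V) = -25*I*V*√10 (A(E, V) = (-5*√(-6 - 4)*5)*V = (-5*I*√10*5)*V = (-25*I*√10)*V = -25*I*V*√10)
D(O) = 4 + O
(3⁴ + A(6, a(2, 0)))*D(8) = (3⁴ - 25*I*0*√10)*(4 + 8) = (81 + 0)*12 = 81*12 = 972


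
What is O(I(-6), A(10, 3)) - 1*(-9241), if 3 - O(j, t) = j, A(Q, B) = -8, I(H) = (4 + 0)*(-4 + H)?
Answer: 9284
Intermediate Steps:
I(H) = -16 + 4*H (I(H) = 4*(-4 + H) = -16 + 4*H)
O(j, t) = 3 - j
O(I(-6), A(10, 3)) - 1*(-9241) = (3 - (-16 + 4*(-6))) - 1*(-9241) = (3 - (-16 - 24)) + 9241 = (3 - 1*(-40)) + 9241 = (3 + 40) + 9241 = 43 + 9241 = 9284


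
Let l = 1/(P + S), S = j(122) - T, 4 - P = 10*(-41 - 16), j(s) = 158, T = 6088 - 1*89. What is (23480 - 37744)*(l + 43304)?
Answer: -3253364030088/5267 ≈ -6.1769e+8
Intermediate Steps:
T = 5999 (T = 6088 - 89 = 5999)
P = 574 (P = 4 - 10*(-41 - 16) = 4 - 10*(-57) = 4 - 1*(-570) = 4 + 570 = 574)
S = -5841 (S = 158 - 1*5999 = 158 - 5999 = -5841)
l = -1/5267 (l = 1/(574 - 5841) = 1/(-5267) = -1/5267 ≈ -0.00018986)
(23480 - 37744)*(l + 43304) = (23480 - 37744)*(-1/5267 + 43304) = -14264*228082167/5267 = -3253364030088/5267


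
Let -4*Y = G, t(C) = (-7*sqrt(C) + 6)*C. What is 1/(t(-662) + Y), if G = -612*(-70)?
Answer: -7341/7215659998 - 2317*I*sqrt(662)/7215659998 ≈ -1.0174e-6 - 8.2619e-6*I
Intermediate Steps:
t(C) = C*(6 - 7*sqrt(C)) (t(C) = (6 - 7*sqrt(C))*C = C*(6 - 7*sqrt(C)))
G = 42840
Y = -10710 (Y = -1/4*42840 = -10710)
1/(t(-662) + Y) = 1/((-(-4634)*I*sqrt(662) + 6*(-662)) - 10710) = 1/((-(-4634)*I*sqrt(662) - 3972) - 10710) = 1/((4634*I*sqrt(662) - 3972) - 10710) = 1/((-3972 + 4634*I*sqrt(662)) - 10710) = 1/(-14682 + 4634*I*sqrt(662))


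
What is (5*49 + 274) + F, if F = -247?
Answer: 272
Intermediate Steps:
(5*49 + 274) + F = (5*49 + 274) - 247 = (245 + 274) - 247 = 519 - 247 = 272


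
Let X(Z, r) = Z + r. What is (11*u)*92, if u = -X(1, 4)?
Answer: -5060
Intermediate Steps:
u = -5 (u = -(1 + 4) = -1*5 = -5)
(11*u)*92 = (11*(-5))*92 = -55*92 = -5060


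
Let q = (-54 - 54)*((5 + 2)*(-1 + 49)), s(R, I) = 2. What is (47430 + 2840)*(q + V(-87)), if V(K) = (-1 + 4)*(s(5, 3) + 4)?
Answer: -1823292900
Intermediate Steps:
V(K) = 18 (V(K) = (-1 + 4)*(2 + 4) = 3*6 = 18)
q = -36288 (q = -756*48 = -108*336 = -36288)
(47430 + 2840)*(q + V(-87)) = (47430 + 2840)*(-36288 + 18) = 50270*(-36270) = -1823292900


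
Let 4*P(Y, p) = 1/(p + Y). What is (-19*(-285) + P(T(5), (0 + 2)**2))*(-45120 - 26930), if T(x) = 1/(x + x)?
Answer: -15996360875/41 ≈ -3.9016e+8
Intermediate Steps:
T(x) = 1/(2*x)
P(Y, p) = 1/(4*(Y + p)) (P(Y, p) = 1/(4*(p + Y)) = 1/(4*(Y + p)))
(-19*(-285) + P(T(5), (0 + 2)**2))*(-45120 - 26930) = (-19*(-285) + 1/(4*((1/2)/5 + (0 + 2)**2)))*(-45120 - 26930) = (5415 + 1/(4*((1/2)*(1/5) + 2**2)))*(-72050) = (5415 + 1/(4*(1/10 + 4)))*(-72050) = (5415 + 1/(4*(41/10)))*(-72050) = (5415 + (1/4)*(10/41))*(-72050) = (5415 + 5/82)*(-72050) = (444035/82)*(-72050) = -15996360875/41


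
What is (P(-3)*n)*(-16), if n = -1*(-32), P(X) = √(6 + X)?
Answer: -512*√3 ≈ -886.81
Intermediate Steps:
n = 32
(P(-3)*n)*(-16) = (√(6 - 3)*32)*(-16) = (√3*32)*(-16) = (32*√3)*(-16) = -512*√3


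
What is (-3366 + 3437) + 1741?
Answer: 1812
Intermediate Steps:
(-3366 + 3437) + 1741 = 71 + 1741 = 1812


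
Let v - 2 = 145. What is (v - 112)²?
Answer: 1225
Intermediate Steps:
v = 147 (v = 2 + 145 = 147)
(v - 112)² = (147 - 112)² = 35² = 1225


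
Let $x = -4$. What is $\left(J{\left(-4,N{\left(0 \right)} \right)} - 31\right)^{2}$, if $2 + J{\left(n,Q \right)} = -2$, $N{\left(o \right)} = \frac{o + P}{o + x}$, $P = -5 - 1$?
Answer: $1225$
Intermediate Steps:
$P = -6$
$N{\left(o \right)} = \frac{-6 + o}{-4 + o}$ ($N{\left(o \right)} = \frac{o - 6}{o - 4} = \frac{-6 + o}{-4 + o}$)
$J{\left(n,Q \right)} = -4$ ($J{\left(n,Q \right)} = -2 - 2 = -4$)
$\left(J{\left(-4,N{\left(0 \right)} \right)} - 31\right)^{2} = \left(-4 - 31\right)^{2} = \left(-35\right)^{2} = 1225$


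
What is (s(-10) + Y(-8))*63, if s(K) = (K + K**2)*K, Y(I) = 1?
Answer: -56637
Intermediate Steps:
s(K) = K*(K + K**2)
(s(-10) + Y(-8))*63 = ((-10)**2*(1 - 10) + 1)*63 = (100*(-9) + 1)*63 = (-900 + 1)*63 = -899*63 = -56637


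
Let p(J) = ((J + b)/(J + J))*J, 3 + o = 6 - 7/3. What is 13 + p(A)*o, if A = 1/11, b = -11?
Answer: 103/11 ≈ 9.3636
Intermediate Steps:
A = 1/11 ≈ 0.090909
o = 2/3 (o = -3 + (6 - 7/3) = -3 + 11/3 = 2/3 ≈ 0.66667)
p(J) = -11/2 + J/2 (p(J) = ((J - 11)/(J + J))*J = ((-11 + J)/((2*J)))*J = ((-11 + J)*(1/(2*J)))*J = ((-11 + J)/(2*J))*J = -11/2 + J/2)
13 + p(A)*o = 13 + (-11/2 + (1/2)*(1/11))*(2/3) = 13 + (-11/2 + 1/22)*(2/3) = 13 - 60/11*2/3 = 13 - 40/11 = 103/11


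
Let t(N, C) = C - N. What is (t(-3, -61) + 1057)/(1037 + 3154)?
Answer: 333/1397 ≈ 0.23837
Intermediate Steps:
(t(-3, -61) + 1057)/(1037 + 3154) = ((-61 - 1*(-3)) + 1057)/(1037 + 3154) = ((-61 + 3) + 1057)/4191 = (-58 + 1057)*(1/4191) = 999*(1/4191) = 333/1397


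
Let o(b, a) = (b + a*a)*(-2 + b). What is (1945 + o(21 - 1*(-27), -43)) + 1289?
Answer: 90496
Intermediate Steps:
o(b, a) = (-2 + b)*(b + a²) (o(b, a) = (b + a²)*(-2 + b) = (-2 + b)*(b + a²))
(1945 + o(21 - 1*(-27), -43)) + 1289 = (1945 + ((21 - 1*(-27))² - 2*(21 - 1*(-27)) - 2*(-43)² + (21 - 1*(-27))*(-43)²)) + 1289 = (1945 + ((21 + 27)² - 2*(21 + 27) - 2*1849 + (21 + 27)*1849)) + 1289 = (1945 + (48² - 2*48 - 3698 + 48*1849)) + 1289 = (1945 + (2304 - 96 - 3698 + 88752)) + 1289 = (1945 + 87262) + 1289 = 89207 + 1289 = 90496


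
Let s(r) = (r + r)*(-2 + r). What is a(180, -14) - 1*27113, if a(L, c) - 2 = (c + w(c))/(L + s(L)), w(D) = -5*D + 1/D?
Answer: -903338491/33320 ≈ -27111.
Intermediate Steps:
w(D) = 1/D - 5*D
s(r) = 2*r*(-2 + r) (s(r) = (2*r)*(-2 + r) = 2*r*(-2 + r))
a(L, c) = 2 + (1/c - 4*c)/(L + 2*L*(-2 + L)) (a(L, c) = 2 + (c + (1/c - 5*c))/(L + 2*L*(-2 + L)) = 2 + (1/c - 4*c)/(L + 2*L*(-2 + L)))
a(180, -14) - 1*27113 = (1 + 2*(-14)*(180 - 2*(-14) + 2*180*(-2 + 180)))/(180*(-14)*(-3 + 2*180)) - 1*27113 = (1/180)*(-1/14)*(1 + 2*(-14)*(180 + 28 + 2*180*178))/(-3 + 360) - 27113 = (1/180)*(-1/14)*(1 + 2*(-14)*(180 + 28 + 64080))/357 - 27113 = (1/180)*(-1/14)*(1/357)*(1 + 2*(-14)*64288) - 27113 = (1/180)*(-1/14)*(1/357)*(1 - 1800064) - 27113 = (1/180)*(-1/14)*(1/357)*(-1800063) - 27113 = 66669/33320 - 27113 = -903338491/33320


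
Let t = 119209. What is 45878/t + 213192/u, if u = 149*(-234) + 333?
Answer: -882596302/152468311 ≈ -5.7887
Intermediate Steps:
u = -34533 (u = -34866 + 333 = -34533)
45878/t + 213192/u = 45878/119209 + 213192/(-34533) = 45878*(1/119209) + 213192*(-1/34533) = 45878/119209 - 7896/1279 = -882596302/152468311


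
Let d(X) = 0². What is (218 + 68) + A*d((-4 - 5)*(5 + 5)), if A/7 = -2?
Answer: 286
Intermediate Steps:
d(X) = 0
A = -14 (A = 7*(-2) = -14)
(218 + 68) + A*d((-4 - 5)*(5 + 5)) = (218 + 68) - 14*0 = 286 + 0 = 286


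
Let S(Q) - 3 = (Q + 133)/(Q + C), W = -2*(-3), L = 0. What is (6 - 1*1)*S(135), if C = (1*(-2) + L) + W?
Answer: 3425/139 ≈ 24.640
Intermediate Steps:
W = 6
C = 4 (C = (1*(-2) + 0) + 6 = (-2 + 0) + 6 = -2 + 6 = 4)
S(Q) = 3 + (133 + Q)/(4 + Q) (S(Q) = 3 + (Q + 133)/(Q + 4) = 3 + (133 + Q)/(4 + Q))
(6 - 1*1)*S(135) = (6 - 1*1)*((145 + 4*135)/(4 + 135)) = (6 - 1)*((145 + 540)/139) = 5*((1/139)*685) = 5*(685/139) = 3425/139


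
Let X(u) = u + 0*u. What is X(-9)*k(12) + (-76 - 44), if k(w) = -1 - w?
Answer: -3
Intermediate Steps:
X(u) = u (X(u) = u + 0 = u)
X(-9)*k(12) + (-76 - 44) = -9*(-1 - 1*12) + (-76 - 44) = -9*(-1 - 12) - 120 = -9*(-13) - 120 = 117 - 120 = -3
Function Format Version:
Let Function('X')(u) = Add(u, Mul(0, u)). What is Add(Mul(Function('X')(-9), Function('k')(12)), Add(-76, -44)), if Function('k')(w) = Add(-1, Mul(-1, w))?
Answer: -3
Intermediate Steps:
Function('X')(u) = u (Function('X')(u) = Add(u, 0) = u)
Add(Mul(Function('X')(-9), Function('k')(12)), Add(-76, -44)) = Add(Mul(-9, Add(-1, Mul(-1, 12))), Add(-76, -44)) = Add(Mul(-9, Add(-1, -12)), -120) = Add(Mul(-9, -13), -120) = Add(117, -120) = -3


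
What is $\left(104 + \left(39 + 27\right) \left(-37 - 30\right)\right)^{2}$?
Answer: $18645124$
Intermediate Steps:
$\left(104 + \left(39 + 27\right) \left(-37 - 30\right)\right)^{2} = \left(104 + 66 \left(-67\right)\right)^{2} = \left(104 - 4422\right)^{2} = \left(-4318\right)^{2} = 18645124$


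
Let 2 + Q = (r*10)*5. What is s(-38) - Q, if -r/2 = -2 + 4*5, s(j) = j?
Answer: 1764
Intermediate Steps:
r = -36 (r = -2*(-2 + 4*5) = -2*(-2 + 20) = -2*18 = -36)
Q = -1802 (Q = -2 - 36*10*5 = -2 - 360*5 = -2 - 1800 = -1802)
s(-38) - Q = -38 - 1*(-1802) = -38 + 1802 = 1764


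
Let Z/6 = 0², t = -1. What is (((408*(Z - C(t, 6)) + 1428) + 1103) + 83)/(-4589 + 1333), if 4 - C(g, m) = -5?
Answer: 529/1628 ≈ 0.32494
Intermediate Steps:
C(g, m) = 9 (C(g, m) = 4 - 1*(-5) = 4 + 5 = 9)
Z = 0 (Z = 6*0² = 6*0 = 0)
(((408*(Z - C(t, 6)) + 1428) + 1103) + 83)/(-4589 + 1333) = (((408*(0 - 1*9) + 1428) + 1103) + 83)/(-4589 + 1333) = (((408*(0 - 9) + 1428) + 1103) + 83)/(-3256) = (((408*(-9) + 1428) + 1103) + 83)*(-1/3256) = (((-3672 + 1428) + 1103) + 83)*(-1/3256) = ((-2244 + 1103) + 83)*(-1/3256) = (-1141 + 83)*(-1/3256) = -1058*(-1/3256) = 529/1628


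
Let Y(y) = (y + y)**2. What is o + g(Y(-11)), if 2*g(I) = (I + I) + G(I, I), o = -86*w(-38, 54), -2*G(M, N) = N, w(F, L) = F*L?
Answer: 176835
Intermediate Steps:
Y(y) = 4*y**2 (Y(y) = (2*y)**2 = 4*y**2)
G(M, N) = -N/2
o = 176472 (o = -(-3268)*54 = -86*(-2052) = 176472)
g(I) = 3*I/4 (g(I) = ((I + I) - I/2)/2 = (2*I - I/2)/2 = (3*I/2)/2 = 3*I/4)
o + g(Y(-11)) = 176472 + 3*(4*(-11)**2)/4 = 176472 + 3*(4*121)/4 = 176472 + (3/4)*484 = 176472 + 363 = 176835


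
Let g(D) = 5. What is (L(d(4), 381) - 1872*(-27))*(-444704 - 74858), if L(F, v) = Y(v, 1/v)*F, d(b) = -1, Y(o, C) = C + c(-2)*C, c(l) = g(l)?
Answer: -3335113160332/127 ≈ -2.6261e+10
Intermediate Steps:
c(l) = 5
Y(o, C) = 6*C (Y(o, C) = C + 5*C = 6*C)
L(F, v) = 6*F/v (L(F, v) = (6/v)*F = 6*F/v)
(L(d(4), 381) - 1872*(-27))*(-444704 - 74858) = (6*(-1)/381 - 1872*(-27))*(-444704 - 74858) = (6*(-1)*(1/381) + 50544)*(-519562) = (-2/127 + 50544)*(-519562) = (6419086/127)*(-519562) = -3335113160332/127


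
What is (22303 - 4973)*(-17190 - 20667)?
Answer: -656061810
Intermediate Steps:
(22303 - 4973)*(-17190 - 20667) = 17330*(-37857) = -656061810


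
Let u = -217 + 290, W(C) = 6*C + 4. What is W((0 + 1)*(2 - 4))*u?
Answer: -584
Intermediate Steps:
W(C) = 4 + 6*C
u = 73
W((0 + 1)*(2 - 4))*u = (4 + 6*((0 + 1)*(2 - 4)))*73 = (4 + 6*(1*(-2)))*73 = (4 + 6*(-2))*73 = (4 - 12)*73 = -8*73 = -584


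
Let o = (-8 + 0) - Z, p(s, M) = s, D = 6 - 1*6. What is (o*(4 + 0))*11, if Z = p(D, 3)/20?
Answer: -352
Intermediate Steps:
D = 0 (D = 6 - 6 = 0)
Z = 0 (Z = 0/20 = 0*(1/20) = 0)
o = -8 (o = (-8 + 0) - 1*0 = -8 + 0 = -8)
(o*(4 + 0))*11 = -8*(4 + 0)*11 = -8*4*11 = -32*11 = -352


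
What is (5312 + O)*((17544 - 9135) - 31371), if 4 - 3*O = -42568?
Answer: -447820232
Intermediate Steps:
O = 42572/3 (O = 4/3 - 1/3*(-42568) = 4/3 + 42568/3 = 42572/3 ≈ 14191.)
(5312 + O)*((17544 - 9135) - 31371) = (5312 + 42572/3)*((17544 - 9135) - 31371) = 58508*(8409 - 31371)/3 = (58508/3)*(-22962) = -447820232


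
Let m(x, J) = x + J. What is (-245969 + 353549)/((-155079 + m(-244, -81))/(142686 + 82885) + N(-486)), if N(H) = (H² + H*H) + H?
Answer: 12133464090/53224076461 ≈ 0.22797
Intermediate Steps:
N(H) = H + 2*H² (N(H) = (H² + H²) + H = 2*H² + H = H + 2*H²)
m(x, J) = J + x
(-245969 + 353549)/((-155079 + m(-244, -81))/(142686 + 82885) + N(-486)) = (-245969 + 353549)/((-155079 + (-81 - 244))/(142686 + 82885) - 486*(1 + 2*(-486))) = 107580/((-155079 - 325)/225571 - 486*(1 - 972)) = 107580/(-155404*1/225571 - 486*(-971)) = 107580/(-155404/225571 + 471906) = 107580/(106448152922/225571) = 107580*(225571/106448152922) = 12133464090/53224076461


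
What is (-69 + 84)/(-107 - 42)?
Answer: -15/149 ≈ -0.10067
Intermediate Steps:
(-69 + 84)/(-107 - 42) = 15/(-149) = -1/149*15 = -15/149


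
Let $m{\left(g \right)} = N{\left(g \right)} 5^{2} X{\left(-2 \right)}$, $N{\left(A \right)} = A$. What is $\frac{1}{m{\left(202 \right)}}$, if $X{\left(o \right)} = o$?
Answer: $- \frac{1}{10100} \approx -9.901 \cdot 10^{-5}$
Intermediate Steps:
$m{\left(g \right)} = - 50 g$ ($m{\left(g \right)} = g 5^{2} \left(-2\right) = g 25 \left(-2\right) = 25 g \left(-2\right) = - 50 g$)
$\frac{1}{m{\left(202 \right)}} = \frac{1}{\left(-50\right) 202} = \frac{1}{-10100} = - \frac{1}{10100}$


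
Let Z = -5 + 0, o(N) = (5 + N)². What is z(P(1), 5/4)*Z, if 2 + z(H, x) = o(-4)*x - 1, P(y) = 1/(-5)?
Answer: 35/4 ≈ 8.7500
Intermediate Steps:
P(y) = -⅕
Z = -5
z(H, x) = -3 + x (z(H, x) = -2 + ((5 - 4)²*x - 1) = -2 + (1²*x - 1) = -2 + (1*x - 1) = -2 + (x - 1) = -2 + (-1 + x) = -3 + x)
z(P(1), 5/4)*Z = (-3 + 5/4)*(-5) = -7/4*(-5) = 35/4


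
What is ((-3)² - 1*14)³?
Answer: -125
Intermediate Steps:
((-3)² - 1*14)³ = (9 - 14)³ = (-5)³ = -125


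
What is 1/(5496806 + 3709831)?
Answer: 1/9206637 ≈ 1.0862e-7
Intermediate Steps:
1/(5496806 + 3709831) = 1/9206637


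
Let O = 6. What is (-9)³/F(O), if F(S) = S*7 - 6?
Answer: -81/4 ≈ -20.250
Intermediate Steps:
F(S) = -6 + 7*S (F(S) = 7*S - 6 = -6 + 7*S)
(-9)³/F(O) = (-9)³/(-6 + 7*6) = -729/(-6 + 42) = -729/36 = -729*1/36 = -81/4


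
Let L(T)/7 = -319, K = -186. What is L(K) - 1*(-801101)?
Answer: 798868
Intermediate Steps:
L(T) = -2233 (L(T) = 7*(-319) = -2233)
L(K) - 1*(-801101) = -2233 - 1*(-801101) = -2233 + 801101 = 798868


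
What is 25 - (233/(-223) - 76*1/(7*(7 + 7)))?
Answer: 293066/10927 ≈ 26.820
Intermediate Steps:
25 - (233/(-223) - 76*1/(7*(7 + 7))) = 25 - (233*(-1/223) - 76/(14*7)) = 25 - (-233/223 - 76/98) = 25 - (-233/223 - 76*1/98) = 25 - (-233/223 - 38/49) = 25 - 1*(-19891/10927) = 25 + 19891/10927 = 293066/10927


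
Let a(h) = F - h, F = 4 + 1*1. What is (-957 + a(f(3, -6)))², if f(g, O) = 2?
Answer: 910116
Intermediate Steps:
F = 5 (F = 4 + 1 = 5)
a(h) = 5 - h
(-957 + a(f(3, -6)))² = (-957 + (5 - 1*2))² = (-957 + (5 - 2))² = (-957 + 3)² = (-954)² = 910116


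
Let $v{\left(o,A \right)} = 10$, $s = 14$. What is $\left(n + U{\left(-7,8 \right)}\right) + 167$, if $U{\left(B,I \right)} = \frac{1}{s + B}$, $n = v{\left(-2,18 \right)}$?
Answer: $\frac{1240}{7} \approx 177.14$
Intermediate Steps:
$n = 10$
$U{\left(B,I \right)} = \frac{1}{14 + B}$
$\left(n + U{\left(-7,8 \right)}\right) + 167 = \left(10 + \frac{1}{14 - 7}\right) + 167 = \left(10 + \frac{1}{7}\right) + 167 = \frac{71}{7} + 167 = \frac{1240}{7}$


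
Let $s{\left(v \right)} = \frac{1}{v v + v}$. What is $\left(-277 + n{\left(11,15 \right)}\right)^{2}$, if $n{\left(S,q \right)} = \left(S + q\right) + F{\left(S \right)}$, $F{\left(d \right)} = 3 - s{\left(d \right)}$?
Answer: $\frac{1071711169}{17424} \approx 61508.0$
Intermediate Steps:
$s{\left(v \right)} = \frac{1}{v + v^{2}}$ ($s{\left(v \right)} = \frac{1}{v^{2} + v} = \frac{1}{v + v^{2}}$)
$F{\left(d \right)} = 3 - \frac{1}{d \left(1 + d\right)}$
$n{\left(S,q \right)} = 3 + S + q - \frac{1}{S \left(1 + S\right)}$ ($n{\left(S,q \right)} = \left(S + q\right) + \left(3 - \frac{1}{S \left(1 + S\right)}\right) = 3 + S + q - \frac{1}{S \left(1 + S\right)}$)
$\left(-277 + n{\left(11,15 \right)}\right)^{2} = \left(-277 + \frac{-1 + 11 \left(1 + 11\right) \left(3 + 11 + 15\right)}{11 \left(1 + 11\right)}\right)^{2} = \left(-277 + \frac{-1 + 11 \cdot 12 \cdot 29}{11 \cdot 12}\right)^{2} = \left(-277 + \frac{1}{11} \cdot \frac{1}{12} \left(-1 + 3828\right)\right)^{2} = \left(-277 + \frac{1}{11} \cdot \frac{1}{12} \cdot 3827\right)^{2} = \left(-277 + \frac{3827}{132}\right)^{2} = \left(- \frac{32737}{132}\right)^{2} = \frac{1071711169}{17424}$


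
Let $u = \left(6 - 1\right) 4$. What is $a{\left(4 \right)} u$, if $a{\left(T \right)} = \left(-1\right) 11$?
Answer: $-220$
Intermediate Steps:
$a{\left(T \right)} = -11$
$u = 20$ ($u = 5 \cdot 4 = 20$)
$a{\left(4 \right)} u = \left(-11\right) 20 = -220$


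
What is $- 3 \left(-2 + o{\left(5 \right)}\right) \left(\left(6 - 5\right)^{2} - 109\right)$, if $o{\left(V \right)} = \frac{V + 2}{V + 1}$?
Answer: $-270$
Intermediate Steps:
$o{\left(V \right)} = \frac{2 + V}{1 + V}$
$- 3 \left(-2 + o{\left(5 \right)}\right) \left(\left(6 - 5\right)^{2} - 109\right) = - 3 \left(-2 + \frac{2 + 5}{1 + 5}\right) \left(\left(6 - 5\right)^{2} - 109\right) = - 3 \left(-2 + \frac{1}{6} \cdot 7\right) \left(1^{2} - 109\right) = - 3 \left(-2 + \frac{1}{6} \cdot 7\right) \left(1 - 109\right) = - 3 \left(-2 + \frac{7}{6}\right) \left(-108\right) = \left(-3\right) \left(- \frac{5}{6}\right) \left(-108\right) = \frac{5}{2} \left(-108\right) = -270$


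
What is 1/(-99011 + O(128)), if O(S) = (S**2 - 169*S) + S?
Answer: -1/104131 ≈ -9.6033e-6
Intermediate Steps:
O(S) = S**2 - 168*S
1/(-99011 + O(128)) = 1/(-99011 + 128*(-168 + 128)) = 1/(-99011 + 128*(-40)) = 1/(-99011 - 5120) = 1/(-104131) = -1/104131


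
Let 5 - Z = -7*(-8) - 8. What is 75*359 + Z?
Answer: 26882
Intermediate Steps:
Z = -43 (Z = 5 - (-7*(-8) - 8) = 5 - (56 - 8) = 5 - 1*48 = 5 - 48 = -43)
75*359 + Z = 75*359 - 43 = 26925 - 43 = 26882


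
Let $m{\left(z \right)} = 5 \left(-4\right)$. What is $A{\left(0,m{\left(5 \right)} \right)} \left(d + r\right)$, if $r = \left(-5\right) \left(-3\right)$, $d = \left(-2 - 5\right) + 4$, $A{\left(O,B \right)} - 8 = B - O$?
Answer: $-144$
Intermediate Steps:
$m{\left(z \right)} = -20$
$A{\left(O,B \right)} = 8 + B - O$ ($A{\left(O,B \right)} = 8 + \left(B - O\right) = 8 + B - O$)
$d = -3$ ($d = -7 + 4 = -3$)
$r = 15$
$A{\left(0,m{\left(5 \right)} \right)} \left(d + r\right) = \left(8 - 20 - 0\right) \left(-3 + 15\right) = \left(8 - 20 + 0\right) 12 = \left(-12\right) 12 = -144$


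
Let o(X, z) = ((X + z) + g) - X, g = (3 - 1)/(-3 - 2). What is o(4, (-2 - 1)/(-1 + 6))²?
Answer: 1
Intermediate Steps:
g = -⅖ (g = 2/(-5) = 2*(-⅕) = -⅖ ≈ -0.40000)
o(X, z) = -⅖ + z (o(X, z) = ((X + z) - ⅖) - X = (-⅖ + X + z) - X = -⅖ + z)
o(4, (-2 - 1)/(-1 + 6))² = (-⅖ + (-2 - 1)/(-1 + 6))² = (-⅖ - 3/5)² = (-⅖ - 3*⅕)² = (-⅖ - ⅗)² = (-1)² = 1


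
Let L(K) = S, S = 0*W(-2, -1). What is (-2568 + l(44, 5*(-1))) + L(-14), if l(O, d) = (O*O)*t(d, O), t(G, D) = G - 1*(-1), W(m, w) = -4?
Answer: -10312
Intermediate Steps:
S = 0 (S = 0*(-4) = 0)
t(G, D) = 1 + G (t(G, D) = G + 1 = 1 + G)
l(O, d) = O²*(1 + d) (l(O, d) = (O*O)*(1 + d) = O²*(1 + d))
L(K) = 0
(-2568 + l(44, 5*(-1))) + L(-14) = (-2568 + 44²*(1 + 5*(-1))) + 0 = (-2568 + 1936*(1 - 5)) + 0 = (-2568 + 1936*(-4)) + 0 = (-2568 - 7744) + 0 = -10312 + 0 = -10312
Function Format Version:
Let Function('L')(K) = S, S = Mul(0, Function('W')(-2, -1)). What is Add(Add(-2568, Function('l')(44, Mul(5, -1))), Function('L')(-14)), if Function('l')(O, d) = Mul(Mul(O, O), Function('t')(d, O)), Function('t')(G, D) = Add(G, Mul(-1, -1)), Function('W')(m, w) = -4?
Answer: -10312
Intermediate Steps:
S = 0 (S = Mul(0, -4) = 0)
Function('t')(G, D) = Add(1, G) (Function('t')(G, D) = Add(G, 1) = Add(1, G))
Function('l')(O, d) = Mul(Pow(O, 2), Add(1, d)) (Function('l')(O, d) = Mul(Mul(O, O), Add(1, d)) = Mul(Pow(O, 2), Add(1, d)))
Function('L')(K) = 0
Add(Add(-2568, Function('l')(44, Mul(5, -1))), Function('L')(-14)) = Add(Add(-2568, Mul(Pow(44, 2), Add(1, Mul(5, -1)))), 0) = Add(Add(-2568, Mul(1936, Add(1, -5))), 0) = Add(Add(-2568, Mul(1936, -4)), 0) = Add(Add(-2568, -7744), 0) = Add(-10312, 0) = -10312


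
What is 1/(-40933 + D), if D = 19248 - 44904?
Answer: -1/66589 ≈ -1.5017e-5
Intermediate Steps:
D = -25656
1/(-40933 + D) = 1/(-40933 - 25656) = 1/(-66589) = -1/66589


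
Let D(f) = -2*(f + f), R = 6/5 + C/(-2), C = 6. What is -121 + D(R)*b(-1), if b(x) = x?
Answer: -641/5 ≈ -128.20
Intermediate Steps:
R = -9/5 (R = 6/5 + 6/(-2) = 6*(1/5) + 6*(-1/2) = 6/5 - 3 = -9/5 ≈ -1.8000)
D(f) = -4*f
-121 + D(R)*b(-1) = -121 - 4*(-9/5)*(-1) = -121 + (36/5)*(-1) = -121 - 36/5 = -641/5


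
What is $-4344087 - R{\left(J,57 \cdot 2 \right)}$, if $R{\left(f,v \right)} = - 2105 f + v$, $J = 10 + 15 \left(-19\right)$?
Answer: $-4923076$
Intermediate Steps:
$J = -275$ ($J = 10 - 285 = -275$)
$R{\left(f,v \right)} = v - 2105 f$
$-4344087 - R{\left(J,57 \cdot 2 \right)} = -4344087 - \left(57 \cdot 2 - -578875\right) = -4344087 - \left(114 + 578875\right) = -4344087 - 578989 = -4923076$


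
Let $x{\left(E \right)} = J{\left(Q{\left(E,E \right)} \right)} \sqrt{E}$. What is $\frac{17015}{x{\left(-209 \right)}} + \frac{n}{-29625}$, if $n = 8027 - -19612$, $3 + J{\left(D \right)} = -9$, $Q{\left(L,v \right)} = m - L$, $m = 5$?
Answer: $- \frac{9213}{9875} + \frac{17015 i \sqrt{209}}{2508} \approx -0.93296 + 98.079 i$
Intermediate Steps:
$Q{\left(L,v \right)} = 5 - L$
$J{\left(D \right)} = -12$ ($J{\left(D \right)} = -3 - 9 = -12$)
$x{\left(E \right)} = - 12 \sqrt{E}$
$n = 27639$ ($n = 8027 + 19612 = 27639$)
$\frac{17015}{x{\left(-209 \right)}} + \frac{n}{-29625} = \frac{17015}{\left(-12\right) \sqrt{-209}} + \frac{27639}{-29625} = \frac{17015}{\left(-12\right) i \sqrt{209}} + 27639 \left(- \frac{1}{29625}\right) = \frac{17015}{\left(-12\right) i \sqrt{209}} - \frac{9213}{9875} = 17015 \frac{i \sqrt{209}}{2508} - \frac{9213}{9875} = \frac{17015 i \sqrt{209}}{2508} - \frac{9213}{9875} = - \frac{9213}{9875} + \frac{17015 i \sqrt{209}}{2508}$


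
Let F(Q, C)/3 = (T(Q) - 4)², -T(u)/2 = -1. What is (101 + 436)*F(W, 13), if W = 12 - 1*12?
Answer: 6444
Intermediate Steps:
T(u) = 2 (T(u) = -2*(-1) = 2)
W = 0 (W = 12 - 12 = 0)
F(Q, C) = 12 (F(Q, C) = 3*(2 - 4)² = 3*(-2)² = 3*4 = 12)
(101 + 436)*F(W, 13) = (101 + 436)*12 = 537*12 = 6444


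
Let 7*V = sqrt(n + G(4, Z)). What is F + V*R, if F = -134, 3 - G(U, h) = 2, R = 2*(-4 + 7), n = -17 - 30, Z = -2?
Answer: -134 + 6*I*sqrt(46)/7 ≈ -134.0 + 5.8134*I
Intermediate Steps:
n = -47
R = 6 (R = 2*3 = 6)
G(U, h) = 1 (G(U, h) = 3 - 1*2 = 3 - 2 = 1)
V = I*sqrt(46)/7 (V = sqrt(-47 + 1)/7 = sqrt(-46)/7 = (I*sqrt(46))/7 = I*sqrt(46)/7 ≈ 0.9689*I)
F + V*R = -134 + (I*sqrt(46)/7)*6 = -134 + 6*I*sqrt(46)/7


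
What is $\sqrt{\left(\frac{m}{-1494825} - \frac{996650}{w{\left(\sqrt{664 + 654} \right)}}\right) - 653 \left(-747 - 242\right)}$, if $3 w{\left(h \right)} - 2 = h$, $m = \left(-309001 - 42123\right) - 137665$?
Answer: $\frac{\sqrt{-151795546590235746 + 57723198684476502 \sqrt{1318}}}{298965 \sqrt{2 + \sqrt{1318}}} \approx 753.5$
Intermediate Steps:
$m = -488789$ ($m = -351124 - 137665 = -488789$)
$w{\left(h \right)} = \frac{2}{3} + \frac{h}{3}$
$\sqrt{\left(\frac{m}{-1494825} - \frac{996650}{w{\left(\sqrt{664 + 654} \right)}}\right) - 653 \left(-747 - 242\right)} = \sqrt{\left(- \frac{488789}{-1494825} - \frac{996650}{\frac{2}{3} + \frac{\sqrt{664 + 654}}{3}}\right) - 653 \left(-747 - 242\right)} = \sqrt{\left(\left(-488789\right) \left(- \frac{1}{1494825}\right) - \frac{996650}{\frac{2}{3} + \frac{\sqrt{1318}}{3}}\right) - -645817} = \sqrt{\left(\frac{488789}{1494825} - \frac{996650}{\frac{2}{3} + \frac{\sqrt{1318}}{3}}\right) + 645817} = \sqrt{\frac{965383885814}{1494825} - \frac{996650}{\frac{2}{3} + \frac{\sqrt{1318}}{3}}}$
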